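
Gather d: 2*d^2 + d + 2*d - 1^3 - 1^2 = 2*d^2 + 3*d - 2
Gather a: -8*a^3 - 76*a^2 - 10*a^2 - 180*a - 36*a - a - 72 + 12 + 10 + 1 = -8*a^3 - 86*a^2 - 217*a - 49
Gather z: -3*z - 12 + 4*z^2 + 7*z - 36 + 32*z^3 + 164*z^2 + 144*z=32*z^3 + 168*z^2 + 148*z - 48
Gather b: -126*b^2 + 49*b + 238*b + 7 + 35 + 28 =-126*b^2 + 287*b + 70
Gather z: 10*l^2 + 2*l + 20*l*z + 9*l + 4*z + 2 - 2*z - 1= 10*l^2 + 11*l + z*(20*l + 2) + 1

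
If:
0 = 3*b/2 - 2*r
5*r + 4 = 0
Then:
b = -16/15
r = -4/5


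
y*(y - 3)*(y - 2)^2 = y^4 - 7*y^3 + 16*y^2 - 12*y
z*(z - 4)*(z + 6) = z^3 + 2*z^2 - 24*z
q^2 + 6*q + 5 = (q + 1)*(q + 5)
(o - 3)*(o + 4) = o^2 + o - 12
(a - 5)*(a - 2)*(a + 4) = a^3 - 3*a^2 - 18*a + 40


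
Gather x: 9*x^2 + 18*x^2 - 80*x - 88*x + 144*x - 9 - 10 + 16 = 27*x^2 - 24*x - 3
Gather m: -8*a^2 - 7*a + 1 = -8*a^2 - 7*a + 1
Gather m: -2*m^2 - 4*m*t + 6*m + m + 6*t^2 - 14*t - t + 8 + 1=-2*m^2 + m*(7 - 4*t) + 6*t^2 - 15*t + 9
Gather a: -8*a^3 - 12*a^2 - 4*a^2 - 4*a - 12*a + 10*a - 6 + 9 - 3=-8*a^3 - 16*a^2 - 6*a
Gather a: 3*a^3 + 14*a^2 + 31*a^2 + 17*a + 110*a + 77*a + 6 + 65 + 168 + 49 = 3*a^3 + 45*a^2 + 204*a + 288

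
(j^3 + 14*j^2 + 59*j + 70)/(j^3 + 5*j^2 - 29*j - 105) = (j^2 + 7*j + 10)/(j^2 - 2*j - 15)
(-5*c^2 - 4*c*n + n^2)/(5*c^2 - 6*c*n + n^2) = (-c - n)/(c - n)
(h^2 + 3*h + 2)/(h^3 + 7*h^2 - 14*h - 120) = (h^2 + 3*h + 2)/(h^3 + 7*h^2 - 14*h - 120)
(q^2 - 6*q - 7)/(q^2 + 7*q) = (q^2 - 6*q - 7)/(q*(q + 7))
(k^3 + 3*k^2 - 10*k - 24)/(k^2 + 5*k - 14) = (k^3 + 3*k^2 - 10*k - 24)/(k^2 + 5*k - 14)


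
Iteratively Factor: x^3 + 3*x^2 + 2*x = (x + 2)*(x^2 + x) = (x + 1)*(x + 2)*(x)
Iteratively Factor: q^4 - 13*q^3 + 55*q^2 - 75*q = (q - 5)*(q^3 - 8*q^2 + 15*q) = (q - 5)^2*(q^2 - 3*q) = (q - 5)^2*(q - 3)*(q)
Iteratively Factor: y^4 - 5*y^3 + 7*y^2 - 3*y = (y - 1)*(y^3 - 4*y^2 + 3*y) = y*(y - 1)*(y^2 - 4*y + 3) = y*(y - 1)^2*(y - 3)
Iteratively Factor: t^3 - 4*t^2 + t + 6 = (t + 1)*(t^2 - 5*t + 6) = (t - 3)*(t + 1)*(t - 2)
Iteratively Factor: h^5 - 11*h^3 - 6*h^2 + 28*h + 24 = (h - 2)*(h^4 + 2*h^3 - 7*h^2 - 20*h - 12) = (h - 2)*(h + 1)*(h^3 + h^2 - 8*h - 12) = (h - 3)*(h - 2)*(h + 1)*(h^2 + 4*h + 4) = (h - 3)*(h - 2)*(h + 1)*(h + 2)*(h + 2)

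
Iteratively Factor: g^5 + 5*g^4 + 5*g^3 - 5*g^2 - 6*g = (g - 1)*(g^4 + 6*g^3 + 11*g^2 + 6*g) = (g - 1)*(g + 1)*(g^3 + 5*g^2 + 6*g) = g*(g - 1)*(g + 1)*(g^2 + 5*g + 6) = g*(g - 1)*(g + 1)*(g + 2)*(g + 3)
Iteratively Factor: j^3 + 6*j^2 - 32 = (j - 2)*(j^2 + 8*j + 16) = (j - 2)*(j + 4)*(j + 4)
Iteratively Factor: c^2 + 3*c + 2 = (c + 1)*(c + 2)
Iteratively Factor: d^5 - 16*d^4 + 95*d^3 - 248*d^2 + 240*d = (d - 4)*(d^4 - 12*d^3 + 47*d^2 - 60*d) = (d - 4)^2*(d^3 - 8*d^2 + 15*d) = (d - 4)^2*(d - 3)*(d^2 - 5*d) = (d - 5)*(d - 4)^2*(d - 3)*(d)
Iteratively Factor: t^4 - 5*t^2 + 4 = (t + 1)*(t^3 - t^2 - 4*t + 4) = (t - 1)*(t + 1)*(t^2 - 4) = (t - 2)*(t - 1)*(t + 1)*(t + 2)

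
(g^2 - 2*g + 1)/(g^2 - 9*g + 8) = (g - 1)/(g - 8)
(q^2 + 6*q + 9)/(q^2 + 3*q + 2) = (q^2 + 6*q + 9)/(q^2 + 3*q + 2)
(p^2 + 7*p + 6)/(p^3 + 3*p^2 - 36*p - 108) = (p + 1)/(p^2 - 3*p - 18)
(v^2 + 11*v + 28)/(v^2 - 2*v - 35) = (v^2 + 11*v + 28)/(v^2 - 2*v - 35)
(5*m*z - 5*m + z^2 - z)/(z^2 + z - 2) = (5*m + z)/(z + 2)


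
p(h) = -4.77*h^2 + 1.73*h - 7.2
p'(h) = 1.73 - 9.54*h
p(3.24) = -51.67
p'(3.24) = -29.18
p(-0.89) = -12.52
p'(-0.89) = 10.22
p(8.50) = -337.13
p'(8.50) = -79.36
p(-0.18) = -7.67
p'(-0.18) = 3.45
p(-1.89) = -27.51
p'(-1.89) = 19.76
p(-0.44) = -8.88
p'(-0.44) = 5.93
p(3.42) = -57.08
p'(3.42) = -30.90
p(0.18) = -7.04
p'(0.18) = 0.01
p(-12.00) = -714.84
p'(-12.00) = 116.21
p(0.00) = -7.20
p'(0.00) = 1.73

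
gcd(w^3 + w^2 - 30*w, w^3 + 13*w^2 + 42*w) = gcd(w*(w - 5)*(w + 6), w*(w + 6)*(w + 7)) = w^2 + 6*w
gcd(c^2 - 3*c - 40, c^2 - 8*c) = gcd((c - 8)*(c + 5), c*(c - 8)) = c - 8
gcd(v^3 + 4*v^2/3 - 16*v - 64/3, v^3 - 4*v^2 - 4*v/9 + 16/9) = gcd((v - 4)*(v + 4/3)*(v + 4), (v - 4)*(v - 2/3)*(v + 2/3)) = v - 4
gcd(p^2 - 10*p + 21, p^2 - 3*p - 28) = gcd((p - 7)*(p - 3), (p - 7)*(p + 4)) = p - 7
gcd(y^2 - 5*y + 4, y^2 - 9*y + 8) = y - 1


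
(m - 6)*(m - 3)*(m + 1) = m^3 - 8*m^2 + 9*m + 18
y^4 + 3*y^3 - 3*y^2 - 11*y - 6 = (y - 2)*(y + 1)^2*(y + 3)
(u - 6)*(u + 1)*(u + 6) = u^3 + u^2 - 36*u - 36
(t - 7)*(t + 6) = t^2 - t - 42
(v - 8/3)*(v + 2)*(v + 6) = v^3 + 16*v^2/3 - 28*v/3 - 32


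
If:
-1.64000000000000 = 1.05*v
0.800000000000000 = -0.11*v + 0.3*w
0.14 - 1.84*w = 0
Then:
No Solution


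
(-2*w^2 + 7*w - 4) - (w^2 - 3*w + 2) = -3*w^2 + 10*w - 6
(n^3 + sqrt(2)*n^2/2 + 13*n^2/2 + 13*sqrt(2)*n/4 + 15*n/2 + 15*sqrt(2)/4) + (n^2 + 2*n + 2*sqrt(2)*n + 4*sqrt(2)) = n^3 + sqrt(2)*n^2/2 + 15*n^2/2 + 21*sqrt(2)*n/4 + 19*n/2 + 31*sqrt(2)/4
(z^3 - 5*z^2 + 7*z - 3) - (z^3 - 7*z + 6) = -5*z^2 + 14*z - 9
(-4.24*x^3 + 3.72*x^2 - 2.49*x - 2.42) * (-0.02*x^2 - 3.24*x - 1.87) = 0.0848*x^5 + 13.6632*x^4 - 4.0742*x^3 + 1.1596*x^2 + 12.4971*x + 4.5254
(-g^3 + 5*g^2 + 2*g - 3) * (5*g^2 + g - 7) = -5*g^5 + 24*g^4 + 22*g^3 - 48*g^2 - 17*g + 21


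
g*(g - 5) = g^2 - 5*g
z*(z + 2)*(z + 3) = z^3 + 5*z^2 + 6*z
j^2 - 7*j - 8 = (j - 8)*(j + 1)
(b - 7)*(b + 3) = b^2 - 4*b - 21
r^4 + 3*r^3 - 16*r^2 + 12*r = r*(r - 2)*(r - 1)*(r + 6)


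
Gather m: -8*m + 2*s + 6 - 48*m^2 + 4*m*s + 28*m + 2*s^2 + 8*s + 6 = -48*m^2 + m*(4*s + 20) + 2*s^2 + 10*s + 12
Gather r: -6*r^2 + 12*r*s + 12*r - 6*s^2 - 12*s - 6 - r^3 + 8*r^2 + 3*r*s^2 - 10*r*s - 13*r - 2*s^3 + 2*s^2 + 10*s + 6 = -r^3 + 2*r^2 + r*(3*s^2 + 2*s - 1) - 2*s^3 - 4*s^2 - 2*s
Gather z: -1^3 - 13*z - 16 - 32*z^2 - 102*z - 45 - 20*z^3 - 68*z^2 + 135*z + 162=-20*z^3 - 100*z^2 + 20*z + 100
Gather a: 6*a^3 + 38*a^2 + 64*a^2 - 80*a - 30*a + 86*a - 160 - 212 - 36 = 6*a^3 + 102*a^2 - 24*a - 408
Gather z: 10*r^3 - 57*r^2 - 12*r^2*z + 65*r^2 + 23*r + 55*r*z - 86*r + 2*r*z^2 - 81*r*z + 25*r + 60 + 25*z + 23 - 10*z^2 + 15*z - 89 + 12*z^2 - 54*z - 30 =10*r^3 + 8*r^2 - 38*r + z^2*(2*r + 2) + z*(-12*r^2 - 26*r - 14) - 36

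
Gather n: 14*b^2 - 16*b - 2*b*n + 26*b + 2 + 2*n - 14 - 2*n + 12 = 14*b^2 - 2*b*n + 10*b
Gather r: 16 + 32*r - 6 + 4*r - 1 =36*r + 9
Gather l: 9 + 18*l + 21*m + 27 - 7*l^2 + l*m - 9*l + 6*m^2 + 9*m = -7*l^2 + l*(m + 9) + 6*m^2 + 30*m + 36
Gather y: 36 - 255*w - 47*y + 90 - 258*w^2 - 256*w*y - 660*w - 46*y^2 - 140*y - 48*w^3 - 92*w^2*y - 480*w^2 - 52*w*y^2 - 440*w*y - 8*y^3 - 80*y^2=-48*w^3 - 738*w^2 - 915*w - 8*y^3 + y^2*(-52*w - 126) + y*(-92*w^2 - 696*w - 187) + 126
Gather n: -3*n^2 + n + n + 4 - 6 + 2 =-3*n^2 + 2*n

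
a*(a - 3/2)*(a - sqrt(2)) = a^3 - 3*a^2/2 - sqrt(2)*a^2 + 3*sqrt(2)*a/2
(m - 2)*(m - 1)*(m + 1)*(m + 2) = m^4 - 5*m^2 + 4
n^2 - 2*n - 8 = (n - 4)*(n + 2)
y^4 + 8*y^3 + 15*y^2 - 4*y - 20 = (y - 1)*(y + 2)^2*(y + 5)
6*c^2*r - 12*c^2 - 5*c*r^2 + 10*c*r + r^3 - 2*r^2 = (-3*c + r)*(-2*c + r)*(r - 2)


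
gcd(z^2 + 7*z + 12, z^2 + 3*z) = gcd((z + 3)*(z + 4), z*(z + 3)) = z + 3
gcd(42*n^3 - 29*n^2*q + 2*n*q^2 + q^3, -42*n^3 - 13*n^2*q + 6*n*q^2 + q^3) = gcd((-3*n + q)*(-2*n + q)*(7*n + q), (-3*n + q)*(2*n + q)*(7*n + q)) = -21*n^2 + 4*n*q + q^2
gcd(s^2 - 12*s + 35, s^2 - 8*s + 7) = s - 7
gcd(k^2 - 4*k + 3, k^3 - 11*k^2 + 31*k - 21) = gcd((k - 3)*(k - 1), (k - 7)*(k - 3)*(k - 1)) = k^2 - 4*k + 3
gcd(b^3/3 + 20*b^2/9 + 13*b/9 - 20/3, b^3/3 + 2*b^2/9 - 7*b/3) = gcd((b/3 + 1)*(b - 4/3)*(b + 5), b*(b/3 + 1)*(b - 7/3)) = b + 3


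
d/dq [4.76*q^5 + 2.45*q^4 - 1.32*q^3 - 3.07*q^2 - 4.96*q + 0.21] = 23.8*q^4 + 9.8*q^3 - 3.96*q^2 - 6.14*q - 4.96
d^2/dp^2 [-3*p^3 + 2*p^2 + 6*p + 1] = 4 - 18*p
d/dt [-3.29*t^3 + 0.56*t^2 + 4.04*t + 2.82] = -9.87*t^2 + 1.12*t + 4.04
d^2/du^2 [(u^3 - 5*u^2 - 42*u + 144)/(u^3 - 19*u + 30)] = 2*(-5*u^3 - 114*u^2 - 492*u - 872)/(u^6 + 9*u^5 - 3*u^4 - 153*u^3 + 30*u^2 + 900*u - 1000)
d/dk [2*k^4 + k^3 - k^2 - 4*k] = 8*k^3 + 3*k^2 - 2*k - 4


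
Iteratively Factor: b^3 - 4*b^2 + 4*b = (b - 2)*(b^2 - 2*b) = b*(b - 2)*(b - 2)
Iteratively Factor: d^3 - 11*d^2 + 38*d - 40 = (d - 4)*(d^2 - 7*d + 10) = (d - 5)*(d - 4)*(d - 2)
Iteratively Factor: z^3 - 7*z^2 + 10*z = (z - 5)*(z^2 - 2*z) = z*(z - 5)*(z - 2)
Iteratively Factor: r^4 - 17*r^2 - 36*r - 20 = (r - 5)*(r^3 + 5*r^2 + 8*r + 4) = (r - 5)*(r + 2)*(r^2 + 3*r + 2) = (r - 5)*(r + 1)*(r + 2)*(r + 2)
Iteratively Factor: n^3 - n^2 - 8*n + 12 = (n - 2)*(n^2 + n - 6) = (n - 2)*(n + 3)*(n - 2)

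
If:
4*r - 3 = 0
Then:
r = 3/4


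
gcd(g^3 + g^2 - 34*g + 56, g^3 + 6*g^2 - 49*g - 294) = g + 7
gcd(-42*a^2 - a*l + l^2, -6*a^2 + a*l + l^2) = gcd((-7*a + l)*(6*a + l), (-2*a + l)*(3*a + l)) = 1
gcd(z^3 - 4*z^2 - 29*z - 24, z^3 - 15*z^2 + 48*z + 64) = z^2 - 7*z - 8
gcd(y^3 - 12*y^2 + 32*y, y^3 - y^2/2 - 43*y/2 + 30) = y - 4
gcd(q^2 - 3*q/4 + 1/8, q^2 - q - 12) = 1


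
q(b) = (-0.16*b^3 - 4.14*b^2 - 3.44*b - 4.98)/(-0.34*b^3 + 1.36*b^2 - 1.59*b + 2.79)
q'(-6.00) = -0.08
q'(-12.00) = -0.05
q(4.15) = 21.76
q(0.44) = -3.14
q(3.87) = 33.16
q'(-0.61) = -0.51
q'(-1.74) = 0.06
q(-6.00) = -0.73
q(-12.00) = -0.35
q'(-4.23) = -0.08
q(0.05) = -1.90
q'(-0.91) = -0.14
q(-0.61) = -1.01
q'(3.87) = -62.03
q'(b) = (-0.48*b^2 - 8.28*b - 3.44)/(-0.34*b^3 + 1.36*b^2 - 1.59*b + 2.79) + (1.02*b^2 - 2.72*b + 1.59)*(-0.16*b^3 - 4.14*b^2 - 3.44*b - 4.98)/(-0.34*b^3 + 1.36*b^2 - 1.59*b + 2.79)^2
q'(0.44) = -3.89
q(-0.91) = -0.92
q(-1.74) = -0.93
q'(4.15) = -26.71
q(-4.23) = -0.88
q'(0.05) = -2.44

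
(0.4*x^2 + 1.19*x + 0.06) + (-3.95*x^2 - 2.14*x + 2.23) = -3.55*x^2 - 0.95*x + 2.29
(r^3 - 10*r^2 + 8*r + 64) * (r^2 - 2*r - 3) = r^5 - 12*r^4 + 25*r^3 + 78*r^2 - 152*r - 192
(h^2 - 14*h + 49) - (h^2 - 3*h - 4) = 53 - 11*h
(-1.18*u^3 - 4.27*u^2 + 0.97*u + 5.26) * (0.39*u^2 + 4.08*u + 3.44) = -0.4602*u^5 - 6.4797*u^4 - 21.1025*u^3 - 8.6798*u^2 + 24.7976*u + 18.0944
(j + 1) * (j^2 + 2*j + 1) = j^3 + 3*j^2 + 3*j + 1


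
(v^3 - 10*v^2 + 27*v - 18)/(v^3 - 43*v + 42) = (v - 3)/(v + 7)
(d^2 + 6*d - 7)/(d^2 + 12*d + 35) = (d - 1)/(d + 5)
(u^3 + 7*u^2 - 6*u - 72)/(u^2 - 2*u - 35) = (-u^3 - 7*u^2 + 6*u + 72)/(-u^2 + 2*u + 35)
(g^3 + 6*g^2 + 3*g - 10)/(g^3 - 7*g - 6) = (g^2 + 4*g - 5)/(g^2 - 2*g - 3)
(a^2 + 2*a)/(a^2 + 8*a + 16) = a*(a + 2)/(a^2 + 8*a + 16)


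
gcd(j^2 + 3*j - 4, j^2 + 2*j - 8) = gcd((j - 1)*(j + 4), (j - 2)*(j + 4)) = j + 4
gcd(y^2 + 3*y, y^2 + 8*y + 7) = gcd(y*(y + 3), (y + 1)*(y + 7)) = 1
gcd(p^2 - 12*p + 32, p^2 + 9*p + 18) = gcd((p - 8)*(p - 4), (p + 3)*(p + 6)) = 1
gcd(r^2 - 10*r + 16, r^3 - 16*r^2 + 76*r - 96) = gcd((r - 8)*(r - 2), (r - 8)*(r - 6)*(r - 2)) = r^2 - 10*r + 16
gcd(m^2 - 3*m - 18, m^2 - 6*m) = m - 6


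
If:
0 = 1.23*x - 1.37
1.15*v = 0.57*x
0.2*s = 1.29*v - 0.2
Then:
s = 2.56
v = 0.55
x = 1.11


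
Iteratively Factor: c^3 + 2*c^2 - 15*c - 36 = (c - 4)*(c^2 + 6*c + 9) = (c - 4)*(c + 3)*(c + 3)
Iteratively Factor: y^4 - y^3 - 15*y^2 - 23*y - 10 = (y - 5)*(y^3 + 4*y^2 + 5*y + 2) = (y - 5)*(y + 2)*(y^2 + 2*y + 1) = (y - 5)*(y + 1)*(y + 2)*(y + 1)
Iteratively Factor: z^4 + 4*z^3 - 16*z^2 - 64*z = (z + 4)*(z^3 - 16*z) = z*(z + 4)*(z^2 - 16) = z*(z - 4)*(z + 4)*(z + 4)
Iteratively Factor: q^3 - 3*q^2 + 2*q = (q)*(q^2 - 3*q + 2) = q*(q - 1)*(q - 2)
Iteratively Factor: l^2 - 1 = (l + 1)*(l - 1)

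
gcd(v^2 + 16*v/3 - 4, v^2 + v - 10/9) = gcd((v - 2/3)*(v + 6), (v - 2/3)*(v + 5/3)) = v - 2/3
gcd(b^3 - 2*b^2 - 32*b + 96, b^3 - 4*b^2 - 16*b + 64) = b^2 - 8*b + 16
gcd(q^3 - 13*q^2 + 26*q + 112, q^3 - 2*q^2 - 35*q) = q - 7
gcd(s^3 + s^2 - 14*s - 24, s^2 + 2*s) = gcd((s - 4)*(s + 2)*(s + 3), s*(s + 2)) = s + 2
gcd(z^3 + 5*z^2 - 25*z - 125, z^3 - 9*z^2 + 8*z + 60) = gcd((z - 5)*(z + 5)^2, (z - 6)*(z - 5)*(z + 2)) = z - 5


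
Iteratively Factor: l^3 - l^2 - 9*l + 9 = (l - 3)*(l^2 + 2*l - 3) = (l - 3)*(l - 1)*(l + 3)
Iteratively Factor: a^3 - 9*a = (a + 3)*(a^2 - 3*a) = a*(a + 3)*(a - 3)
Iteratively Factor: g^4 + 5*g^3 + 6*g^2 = (g)*(g^3 + 5*g^2 + 6*g) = g*(g + 2)*(g^2 + 3*g) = g^2*(g + 2)*(g + 3)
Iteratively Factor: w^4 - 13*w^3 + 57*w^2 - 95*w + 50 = (w - 1)*(w^3 - 12*w^2 + 45*w - 50) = (w - 2)*(w - 1)*(w^2 - 10*w + 25) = (w - 5)*(w - 2)*(w - 1)*(w - 5)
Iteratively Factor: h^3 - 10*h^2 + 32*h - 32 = (h - 4)*(h^2 - 6*h + 8) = (h - 4)^2*(h - 2)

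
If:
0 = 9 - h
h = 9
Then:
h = 9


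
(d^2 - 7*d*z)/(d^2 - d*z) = (d - 7*z)/(d - z)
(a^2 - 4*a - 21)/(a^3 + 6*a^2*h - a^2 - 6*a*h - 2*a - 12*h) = (-a^2 + 4*a + 21)/(-a^3 - 6*a^2*h + a^2 + 6*a*h + 2*a + 12*h)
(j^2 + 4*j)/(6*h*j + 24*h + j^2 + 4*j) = j/(6*h + j)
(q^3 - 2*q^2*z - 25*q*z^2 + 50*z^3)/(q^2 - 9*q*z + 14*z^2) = (-q^2 + 25*z^2)/(-q + 7*z)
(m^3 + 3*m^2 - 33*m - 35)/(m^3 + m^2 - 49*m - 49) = (m - 5)/(m - 7)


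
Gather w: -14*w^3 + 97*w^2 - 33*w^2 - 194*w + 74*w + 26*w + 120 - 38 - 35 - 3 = -14*w^3 + 64*w^2 - 94*w + 44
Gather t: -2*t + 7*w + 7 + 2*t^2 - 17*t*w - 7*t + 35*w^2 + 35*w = 2*t^2 + t*(-17*w - 9) + 35*w^2 + 42*w + 7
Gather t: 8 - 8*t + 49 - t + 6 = 63 - 9*t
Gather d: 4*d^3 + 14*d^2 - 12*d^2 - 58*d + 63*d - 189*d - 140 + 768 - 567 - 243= 4*d^3 + 2*d^2 - 184*d - 182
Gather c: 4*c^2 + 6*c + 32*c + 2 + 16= 4*c^2 + 38*c + 18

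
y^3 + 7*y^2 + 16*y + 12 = (y + 2)^2*(y + 3)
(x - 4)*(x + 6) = x^2 + 2*x - 24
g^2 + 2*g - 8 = (g - 2)*(g + 4)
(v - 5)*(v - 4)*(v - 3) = v^3 - 12*v^2 + 47*v - 60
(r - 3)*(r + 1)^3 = r^4 - 6*r^2 - 8*r - 3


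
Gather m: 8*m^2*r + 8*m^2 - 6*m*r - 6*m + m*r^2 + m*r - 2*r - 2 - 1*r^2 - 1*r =m^2*(8*r + 8) + m*(r^2 - 5*r - 6) - r^2 - 3*r - 2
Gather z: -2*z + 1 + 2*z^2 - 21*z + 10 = 2*z^2 - 23*z + 11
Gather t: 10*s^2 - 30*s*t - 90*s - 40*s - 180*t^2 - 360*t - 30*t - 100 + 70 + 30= 10*s^2 - 130*s - 180*t^2 + t*(-30*s - 390)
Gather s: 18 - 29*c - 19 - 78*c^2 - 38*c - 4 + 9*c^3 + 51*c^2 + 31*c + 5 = 9*c^3 - 27*c^2 - 36*c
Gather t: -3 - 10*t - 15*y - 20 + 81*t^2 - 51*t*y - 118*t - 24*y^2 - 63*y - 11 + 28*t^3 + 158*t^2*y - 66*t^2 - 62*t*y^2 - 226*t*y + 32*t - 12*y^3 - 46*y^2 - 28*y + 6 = 28*t^3 + t^2*(158*y + 15) + t*(-62*y^2 - 277*y - 96) - 12*y^3 - 70*y^2 - 106*y - 28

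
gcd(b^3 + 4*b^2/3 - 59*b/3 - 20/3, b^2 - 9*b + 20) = b - 4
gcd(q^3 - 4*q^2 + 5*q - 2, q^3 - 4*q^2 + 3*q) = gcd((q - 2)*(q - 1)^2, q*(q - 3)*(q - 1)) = q - 1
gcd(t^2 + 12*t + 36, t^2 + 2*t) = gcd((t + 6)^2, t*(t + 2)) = 1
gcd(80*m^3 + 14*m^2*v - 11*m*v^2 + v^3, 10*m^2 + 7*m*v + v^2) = 2*m + v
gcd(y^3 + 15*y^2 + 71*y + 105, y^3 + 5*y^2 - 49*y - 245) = y^2 + 12*y + 35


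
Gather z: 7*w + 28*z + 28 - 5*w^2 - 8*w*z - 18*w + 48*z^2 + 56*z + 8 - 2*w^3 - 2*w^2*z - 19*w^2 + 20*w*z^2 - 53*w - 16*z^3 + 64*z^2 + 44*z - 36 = -2*w^3 - 24*w^2 - 64*w - 16*z^3 + z^2*(20*w + 112) + z*(-2*w^2 - 8*w + 128)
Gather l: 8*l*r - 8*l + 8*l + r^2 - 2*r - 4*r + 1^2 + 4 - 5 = 8*l*r + r^2 - 6*r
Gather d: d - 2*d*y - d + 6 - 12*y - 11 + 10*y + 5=-2*d*y - 2*y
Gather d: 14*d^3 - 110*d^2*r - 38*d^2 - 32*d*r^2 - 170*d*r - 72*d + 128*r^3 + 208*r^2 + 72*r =14*d^3 + d^2*(-110*r - 38) + d*(-32*r^2 - 170*r - 72) + 128*r^3 + 208*r^2 + 72*r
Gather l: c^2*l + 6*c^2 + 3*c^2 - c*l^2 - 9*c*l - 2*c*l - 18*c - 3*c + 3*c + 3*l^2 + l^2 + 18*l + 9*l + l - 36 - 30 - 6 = 9*c^2 - 18*c + l^2*(4 - c) + l*(c^2 - 11*c + 28) - 72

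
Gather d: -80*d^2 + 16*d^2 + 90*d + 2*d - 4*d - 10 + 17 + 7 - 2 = -64*d^2 + 88*d + 12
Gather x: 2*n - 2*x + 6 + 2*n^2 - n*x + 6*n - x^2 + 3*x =2*n^2 + 8*n - x^2 + x*(1 - n) + 6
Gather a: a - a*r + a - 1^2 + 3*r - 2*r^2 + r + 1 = a*(2 - r) - 2*r^2 + 4*r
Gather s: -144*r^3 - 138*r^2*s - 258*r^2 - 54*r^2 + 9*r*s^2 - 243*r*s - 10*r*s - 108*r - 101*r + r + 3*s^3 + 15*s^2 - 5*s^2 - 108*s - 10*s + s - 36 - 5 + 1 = -144*r^3 - 312*r^2 - 208*r + 3*s^3 + s^2*(9*r + 10) + s*(-138*r^2 - 253*r - 117) - 40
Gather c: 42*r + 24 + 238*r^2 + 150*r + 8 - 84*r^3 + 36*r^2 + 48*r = -84*r^3 + 274*r^2 + 240*r + 32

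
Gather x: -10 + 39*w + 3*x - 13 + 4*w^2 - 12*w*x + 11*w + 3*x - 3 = 4*w^2 + 50*w + x*(6 - 12*w) - 26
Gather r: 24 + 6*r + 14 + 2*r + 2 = 8*r + 40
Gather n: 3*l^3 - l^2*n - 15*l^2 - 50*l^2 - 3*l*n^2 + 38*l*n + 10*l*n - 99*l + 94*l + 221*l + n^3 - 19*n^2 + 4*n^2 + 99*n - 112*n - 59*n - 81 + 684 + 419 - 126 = 3*l^3 - 65*l^2 + 216*l + n^3 + n^2*(-3*l - 15) + n*(-l^2 + 48*l - 72) + 896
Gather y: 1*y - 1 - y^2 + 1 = -y^2 + y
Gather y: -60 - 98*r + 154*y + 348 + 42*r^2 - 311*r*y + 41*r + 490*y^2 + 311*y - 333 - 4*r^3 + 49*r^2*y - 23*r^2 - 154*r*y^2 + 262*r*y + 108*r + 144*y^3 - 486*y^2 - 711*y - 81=-4*r^3 + 19*r^2 + 51*r + 144*y^3 + y^2*(4 - 154*r) + y*(49*r^2 - 49*r - 246) - 126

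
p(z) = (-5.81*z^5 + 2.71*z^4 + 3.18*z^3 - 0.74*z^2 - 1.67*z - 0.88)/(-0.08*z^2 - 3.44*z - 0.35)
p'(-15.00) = -40996.23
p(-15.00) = 136489.85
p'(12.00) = 8329.40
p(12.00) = 26042.37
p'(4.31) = 428.22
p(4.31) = 448.50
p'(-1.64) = -36.44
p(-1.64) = 14.65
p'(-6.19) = -2079.25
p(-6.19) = 3132.56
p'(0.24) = -1.98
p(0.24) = 1.08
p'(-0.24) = -10.61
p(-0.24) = -1.17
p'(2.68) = 97.92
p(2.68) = 60.42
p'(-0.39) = -2.44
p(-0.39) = -0.42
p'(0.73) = -0.13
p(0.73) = 0.58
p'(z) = (0.16*z + 3.44)*(-5.81*z^5 + 2.71*z^4 + 3.18*z^3 - 0.74*z^2 - 1.67*z - 0.88)/(-0.08*z^2 - 3.44*z - 0.35)^2 + (-29.05*z^4 + 10.84*z^3 + 9.54*z^2 - 1.48*z - 1.67)/(-0.08*z^2 - 3.44*z - 0.35) = (1.3944*z^6 + 79.512*z^5 - 18.0541*z^4 - 25.6724*z^3 - 0.927*z^2 + 0.3772*z - 2.4427)/(0.0064*z^4 + 0.5504*z^3 + 11.8896*z^2 + 2.408*z + 0.1225)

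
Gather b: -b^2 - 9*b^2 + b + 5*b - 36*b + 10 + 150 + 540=-10*b^2 - 30*b + 700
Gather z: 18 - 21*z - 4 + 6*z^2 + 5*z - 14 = 6*z^2 - 16*z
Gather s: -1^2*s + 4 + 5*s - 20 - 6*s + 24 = 8 - 2*s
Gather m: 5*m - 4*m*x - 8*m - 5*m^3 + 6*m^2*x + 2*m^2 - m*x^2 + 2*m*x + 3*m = -5*m^3 + m^2*(6*x + 2) + m*(-x^2 - 2*x)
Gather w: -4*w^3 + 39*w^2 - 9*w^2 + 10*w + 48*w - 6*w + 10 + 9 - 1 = -4*w^3 + 30*w^2 + 52*w + 18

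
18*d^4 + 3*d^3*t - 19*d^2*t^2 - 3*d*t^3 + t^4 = (-6*d + t)*(-d + t)*(d + t)*(3*d + t)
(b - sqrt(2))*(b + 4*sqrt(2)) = b^2 + 3*sqrt(2)*b - 8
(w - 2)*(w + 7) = w^2 + 5*w - 14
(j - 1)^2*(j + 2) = j^3 - 3*j + 2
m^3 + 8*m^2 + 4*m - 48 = (m - 2)*(m + 4)*(m + 6)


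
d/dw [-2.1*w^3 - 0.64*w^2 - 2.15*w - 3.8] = -6.3*w^2 - 1.28*w - 2.15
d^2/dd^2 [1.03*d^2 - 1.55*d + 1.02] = 2.06000000000000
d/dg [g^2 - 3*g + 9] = 2*g - 3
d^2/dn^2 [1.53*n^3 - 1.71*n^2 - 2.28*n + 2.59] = 9.18*n - 3.42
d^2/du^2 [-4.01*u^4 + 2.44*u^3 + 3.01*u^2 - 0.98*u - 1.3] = -48.12*u^2 + 14.64*u + 6.02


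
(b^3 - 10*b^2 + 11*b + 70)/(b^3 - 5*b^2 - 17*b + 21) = (b^2 - 3*b - 10)/(b^2 + 2*b - 3)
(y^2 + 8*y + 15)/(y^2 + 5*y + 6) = (y + 5)/(y + 2)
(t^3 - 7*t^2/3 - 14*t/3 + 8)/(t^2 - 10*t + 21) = (3*t^2 + 2*t - 8)/(3*(t - 7))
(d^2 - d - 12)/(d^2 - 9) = (d - 4)/(d - 3)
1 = 1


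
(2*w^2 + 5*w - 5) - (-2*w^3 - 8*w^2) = 2*w^3 + 10*w^2 + 5*w - 5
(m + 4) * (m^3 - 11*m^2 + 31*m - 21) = m^4 - 7*m^3 - 13*m^2 + 103*m - 84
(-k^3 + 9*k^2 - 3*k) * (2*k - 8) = -2*k^4 + 26*k^3 - 78*k^2 + 24*k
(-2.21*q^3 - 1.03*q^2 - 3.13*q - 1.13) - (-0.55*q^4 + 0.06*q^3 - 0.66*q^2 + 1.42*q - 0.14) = 0.55*q^4 - 2.27*q^3 - 0.37*q^2 - 4.55*q - 0.99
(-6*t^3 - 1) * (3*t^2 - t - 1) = -18*t^5 + 6*t^4 + 6*t^3 - 3*t^2 + t + 1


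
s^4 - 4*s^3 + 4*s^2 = s^2*(s - 2)^2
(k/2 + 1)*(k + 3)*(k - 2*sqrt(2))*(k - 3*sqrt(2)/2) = k^4/2 - 7*sqrt(2)*k^3/4 + 5*k^3/2 - 35*sqrt(2)*k^2/4 + 6*k^2 - 21*sqrt(2)*k/2 + 15*k + 18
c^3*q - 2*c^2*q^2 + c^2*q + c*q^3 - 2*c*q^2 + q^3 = (c - q)^2*(c*q + q)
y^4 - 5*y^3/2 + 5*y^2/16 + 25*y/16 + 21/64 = (y - 7/4)*(y - 3/2)*(y + 1/4)*(y + 1/2)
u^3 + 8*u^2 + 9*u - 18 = (u - 1)*(u + 3)*(u + 6)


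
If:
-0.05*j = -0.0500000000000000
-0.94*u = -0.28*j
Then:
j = 1.00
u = 0.30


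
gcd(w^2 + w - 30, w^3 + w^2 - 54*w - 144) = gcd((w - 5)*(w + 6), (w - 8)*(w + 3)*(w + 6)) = w + 6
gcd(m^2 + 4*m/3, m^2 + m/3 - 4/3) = m + 4/3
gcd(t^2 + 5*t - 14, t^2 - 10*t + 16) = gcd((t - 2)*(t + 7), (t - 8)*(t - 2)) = t - 2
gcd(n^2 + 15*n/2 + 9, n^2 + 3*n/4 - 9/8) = n + 3/2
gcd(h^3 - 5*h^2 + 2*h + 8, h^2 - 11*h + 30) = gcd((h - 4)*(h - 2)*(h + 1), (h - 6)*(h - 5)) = 1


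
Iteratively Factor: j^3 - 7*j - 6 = (j + 1)*(j^2 - j - 6) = (j + 1)*(j + 2)*(j - 3)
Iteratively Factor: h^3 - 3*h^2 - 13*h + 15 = (h - 1)*(h^2 - 2*h - 15) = (h - 1)*(h + 3)*(h - 5)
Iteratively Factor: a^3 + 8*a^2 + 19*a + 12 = (a + 1)*(a^2 + 7*a + 12) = (a + 1)*(a + 4)*(a + 3)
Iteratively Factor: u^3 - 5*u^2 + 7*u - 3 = (u - 1)*(u^2 - 4*u + 3) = (u - 3)*(u - 1)*(u - 1)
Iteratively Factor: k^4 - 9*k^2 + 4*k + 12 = (k + 3)*(k^3 - 3*k^2 + 4) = (k + 1)*(k + 3)*(k^2 - 4*k + 4) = (k - 2)*(k + 1)*(k + 3)*(k - 2)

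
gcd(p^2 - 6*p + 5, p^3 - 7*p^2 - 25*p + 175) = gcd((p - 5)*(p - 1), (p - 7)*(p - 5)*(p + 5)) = p - 5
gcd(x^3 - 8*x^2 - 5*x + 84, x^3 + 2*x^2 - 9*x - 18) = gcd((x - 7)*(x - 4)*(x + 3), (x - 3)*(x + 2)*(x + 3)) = x + 3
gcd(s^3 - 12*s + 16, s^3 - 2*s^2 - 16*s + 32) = s^2 + 2*s - 8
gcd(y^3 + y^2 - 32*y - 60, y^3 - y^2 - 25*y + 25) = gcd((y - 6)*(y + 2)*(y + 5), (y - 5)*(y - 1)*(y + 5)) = y + 5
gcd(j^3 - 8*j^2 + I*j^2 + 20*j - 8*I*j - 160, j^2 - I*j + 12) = j - 4*I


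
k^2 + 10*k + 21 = (k + 3)*(k + 7)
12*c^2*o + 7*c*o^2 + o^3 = o*(3*c + o)*(4*c + o)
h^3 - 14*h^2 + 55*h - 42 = (h - 7)*(h - 6)*(h - 1)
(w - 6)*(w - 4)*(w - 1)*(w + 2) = w^4 - 9*w^3 + 12*w^2 + 44*w - 48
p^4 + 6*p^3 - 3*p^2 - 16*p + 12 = (p - 1)^2*(p + 2)*(p + 6)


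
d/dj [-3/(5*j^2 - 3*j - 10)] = 3*(10*j - 3)/(-5*j^2 + 3*j + 10)^2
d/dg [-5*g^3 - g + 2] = -15*g^2 - 1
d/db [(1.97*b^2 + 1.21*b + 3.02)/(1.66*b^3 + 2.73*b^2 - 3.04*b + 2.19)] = (-3.2702*b^4 - 4.0172*b^3 - 24.3317*b^2 - 7.8606*b + 11.8307)/(2.7556*b^6 + 9.0636*b^5 - 2.6399*b^4 - 9.3276*b^3 + 21.199*b^2 - 13.3152*b + 4.7961)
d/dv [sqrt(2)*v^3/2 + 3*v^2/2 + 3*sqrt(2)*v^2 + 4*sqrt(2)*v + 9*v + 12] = 3*sqrt(2)*v^2/2 + 3*v + 6*sqrt(2)*v + 4*sqrt(2) + 9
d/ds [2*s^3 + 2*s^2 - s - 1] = 6*s^2 + 4*s - 1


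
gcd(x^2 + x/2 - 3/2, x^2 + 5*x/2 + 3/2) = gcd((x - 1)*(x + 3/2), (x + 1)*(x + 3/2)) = x + 3/2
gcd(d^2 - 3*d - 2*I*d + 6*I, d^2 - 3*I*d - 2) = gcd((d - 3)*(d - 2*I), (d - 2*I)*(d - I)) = d - 2*I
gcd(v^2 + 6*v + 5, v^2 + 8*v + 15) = v + 5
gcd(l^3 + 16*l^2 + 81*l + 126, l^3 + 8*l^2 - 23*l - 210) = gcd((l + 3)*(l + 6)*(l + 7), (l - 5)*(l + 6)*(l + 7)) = l^2 + 13*l + 42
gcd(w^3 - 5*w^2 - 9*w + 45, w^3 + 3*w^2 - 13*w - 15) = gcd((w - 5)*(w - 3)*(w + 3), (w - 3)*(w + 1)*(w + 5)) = w - 3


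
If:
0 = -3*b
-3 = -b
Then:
No Solution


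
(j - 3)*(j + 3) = j^2 - 9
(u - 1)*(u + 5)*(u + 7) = u^3 + 11*u^2 + 23*u - 35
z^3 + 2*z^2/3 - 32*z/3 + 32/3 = (z - 2)*(z - 4/3)*(z + 4)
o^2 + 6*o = o*(o + 6)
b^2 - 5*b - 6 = (b - 6)*(b + 1)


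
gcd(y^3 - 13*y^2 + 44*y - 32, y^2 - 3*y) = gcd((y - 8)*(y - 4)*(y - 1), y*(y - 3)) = 1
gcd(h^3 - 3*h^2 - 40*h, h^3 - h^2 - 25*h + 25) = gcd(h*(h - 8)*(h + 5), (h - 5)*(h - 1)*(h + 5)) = h + 5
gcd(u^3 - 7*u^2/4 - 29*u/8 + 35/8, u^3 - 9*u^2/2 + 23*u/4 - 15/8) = u - 5/2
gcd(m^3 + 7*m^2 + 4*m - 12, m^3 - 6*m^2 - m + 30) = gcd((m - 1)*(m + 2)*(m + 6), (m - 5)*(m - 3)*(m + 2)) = m + 2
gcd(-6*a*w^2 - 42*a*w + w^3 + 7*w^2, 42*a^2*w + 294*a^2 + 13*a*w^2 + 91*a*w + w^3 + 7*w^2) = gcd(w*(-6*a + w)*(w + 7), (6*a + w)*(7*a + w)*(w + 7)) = w + 7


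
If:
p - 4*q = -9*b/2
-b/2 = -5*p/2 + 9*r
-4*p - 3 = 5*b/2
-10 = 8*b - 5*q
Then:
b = -350/101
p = 143/101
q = -358/101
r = 355/606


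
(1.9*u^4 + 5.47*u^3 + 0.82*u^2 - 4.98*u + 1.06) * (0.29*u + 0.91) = 0.551*u^5 + 3.3153*u^4 + 5.2155*u^3 - 0.698*u^2 - 4.2244*u + 0.9646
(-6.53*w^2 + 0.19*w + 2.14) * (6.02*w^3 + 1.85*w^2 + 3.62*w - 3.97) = -39.3106*w^5 - 10.9367*w^4 - 10.4043*w^3 + 30.5709*w^2 + 6.9925*w - 8.4958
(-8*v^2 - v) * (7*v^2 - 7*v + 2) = -56*v^4 + 49*v^3 - 9*v^2 - 2*v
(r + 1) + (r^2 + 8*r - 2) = r^2 + 9*r - 1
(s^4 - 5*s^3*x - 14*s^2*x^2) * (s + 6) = s^5 - 5*s^4*x + 6*s^4 - 14*s^3*x^2 - 30*s^3*x - 84*s^2*x^2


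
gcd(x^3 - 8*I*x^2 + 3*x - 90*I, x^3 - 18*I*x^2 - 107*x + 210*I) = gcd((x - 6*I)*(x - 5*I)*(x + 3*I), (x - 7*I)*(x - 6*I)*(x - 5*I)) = x^2 - 11*I*x - 30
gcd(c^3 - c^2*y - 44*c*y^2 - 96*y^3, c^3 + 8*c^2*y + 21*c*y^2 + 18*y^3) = c + 3*y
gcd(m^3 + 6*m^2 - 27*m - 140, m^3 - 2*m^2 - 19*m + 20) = m^2 - m - 20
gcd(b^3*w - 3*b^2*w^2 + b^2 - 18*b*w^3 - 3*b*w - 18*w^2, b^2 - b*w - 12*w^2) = b + 3*w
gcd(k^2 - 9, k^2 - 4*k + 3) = k - 3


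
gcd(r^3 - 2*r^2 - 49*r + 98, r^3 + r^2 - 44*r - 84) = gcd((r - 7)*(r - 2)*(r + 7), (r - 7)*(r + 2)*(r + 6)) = r - 7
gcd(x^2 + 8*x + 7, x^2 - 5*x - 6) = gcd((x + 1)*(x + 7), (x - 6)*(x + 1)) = x + 1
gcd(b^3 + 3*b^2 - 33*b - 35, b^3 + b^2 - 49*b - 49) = b^2 + 8*b + 7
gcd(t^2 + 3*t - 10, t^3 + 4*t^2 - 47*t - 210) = t + 5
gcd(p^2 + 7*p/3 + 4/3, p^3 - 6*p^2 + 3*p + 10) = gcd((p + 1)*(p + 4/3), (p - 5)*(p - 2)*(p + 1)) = p + 1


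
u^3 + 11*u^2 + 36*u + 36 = (u + 2)*(u + 3)*(u + 6)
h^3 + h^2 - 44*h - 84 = (h - 7)*(h + 2)*(h + 6)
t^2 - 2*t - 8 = (t - 4)*(t + 2)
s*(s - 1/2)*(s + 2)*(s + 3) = s^4 + 9*s^3/2 + 7*s^2/2 - 3*s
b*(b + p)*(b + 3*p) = b^3 + 4*b^2*p + 3*b*p^2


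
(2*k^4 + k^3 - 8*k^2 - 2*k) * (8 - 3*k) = -6*k^5 + 13*k^4 + 32*k^3 - 58*k^2 - 16*k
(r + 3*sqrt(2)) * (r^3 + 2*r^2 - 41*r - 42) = r^4 + 2*r^3 + 3*sqrt(2)*r^3 - 41*r^2 + 6*sqrt(2)*r^2 - 123*sqrt(2)*r - 42*r - 126*sqrt(2)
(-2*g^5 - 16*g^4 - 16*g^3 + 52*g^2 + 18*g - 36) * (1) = -2*g^5 - 16*g^4 - 16*g^3 + 52*g^2 + 18*g - 36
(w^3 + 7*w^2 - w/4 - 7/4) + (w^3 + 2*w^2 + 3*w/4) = 2*w^3 + 9*w^2 + w/2 - 7/4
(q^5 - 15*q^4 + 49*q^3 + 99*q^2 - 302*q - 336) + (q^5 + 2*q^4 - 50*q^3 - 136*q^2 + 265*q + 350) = 2*q^5 - 13*q^4 - q^3 - 37*q^2 - 37*q + 14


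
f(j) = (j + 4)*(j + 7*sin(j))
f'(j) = j + (j + 4)*(7*cos(j) + 1) + 7*sin(j)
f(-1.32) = -21.71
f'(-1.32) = -0.77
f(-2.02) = -16.48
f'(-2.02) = -12.36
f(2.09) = 49.74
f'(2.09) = -6.90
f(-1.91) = -17.79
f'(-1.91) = -11.29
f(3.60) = 3.82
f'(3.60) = -39.61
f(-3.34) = -1.29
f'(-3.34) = -5.83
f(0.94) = 32.57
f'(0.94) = 31.93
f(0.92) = 31.93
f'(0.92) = 32.27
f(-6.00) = 8.09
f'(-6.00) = -19.49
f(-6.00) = 8.09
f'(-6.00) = -19.49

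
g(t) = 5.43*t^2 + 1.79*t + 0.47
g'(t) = 10.86*t + 1.79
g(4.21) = 104.25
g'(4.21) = 47.51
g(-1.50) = 10.00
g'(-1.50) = -14.50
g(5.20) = 156.61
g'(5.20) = 58.26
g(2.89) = 51.00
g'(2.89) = 33.18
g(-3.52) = 61.45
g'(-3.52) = -36.44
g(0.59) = 3.42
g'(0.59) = 8.20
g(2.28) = 32.78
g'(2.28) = 26.55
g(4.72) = 129.89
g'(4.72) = 53.05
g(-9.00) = 424.19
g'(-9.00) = -95.95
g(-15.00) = 1195.37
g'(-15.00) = -161.11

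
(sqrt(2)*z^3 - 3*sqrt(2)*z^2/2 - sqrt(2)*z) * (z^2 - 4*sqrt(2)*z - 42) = sqrt(2)*z^5 - 8*z^4 - 3*sqrt(2)*z^4/2 - 43*sqrt(2)*z^3 + 12*z^3 + 8*z^2 + 63*sqrt(2)*z^2 + 42*sqrt(2)*z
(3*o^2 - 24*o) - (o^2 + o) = 2*o^2 - 25*o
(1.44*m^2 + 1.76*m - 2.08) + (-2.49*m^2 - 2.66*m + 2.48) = -1.05*m^2 - 0.9*m + 0.4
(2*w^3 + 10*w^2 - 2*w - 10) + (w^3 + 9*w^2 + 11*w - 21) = 3*w^3 + 19*w^2 + 9*w - 31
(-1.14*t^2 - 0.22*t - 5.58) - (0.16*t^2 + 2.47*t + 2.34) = -1.3*t^2 - 2.69*t - 7.92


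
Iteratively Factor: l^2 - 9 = (l - 3)*(l + 3)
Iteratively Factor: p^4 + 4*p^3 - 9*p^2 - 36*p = (p + 4)*(p^3 - 9*p) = (p - 3)*(p + 4)*(p^2 + 3*p) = p*(p - 3)*(p + 4)*(p + 3)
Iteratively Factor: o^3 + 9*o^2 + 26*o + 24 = (o + 3)*(o^2 + 6*o + 8) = (o + 2)*(o + 3)*(o + 4)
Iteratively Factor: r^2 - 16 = (r - 4)*(r + 4)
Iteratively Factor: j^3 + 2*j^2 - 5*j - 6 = (j + 3)*(j^2 - j - 2) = (j - 2)*(j + 3)*(j + 1)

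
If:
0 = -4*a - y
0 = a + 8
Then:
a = -8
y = 32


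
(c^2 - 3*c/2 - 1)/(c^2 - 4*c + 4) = (c + 1/2)/(c - 2)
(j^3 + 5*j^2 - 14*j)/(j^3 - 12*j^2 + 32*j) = (j^2 + 5*j - 14)/(j^2 - 12*j + 32)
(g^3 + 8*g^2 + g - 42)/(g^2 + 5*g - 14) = g + 3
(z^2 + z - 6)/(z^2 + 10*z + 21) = (z - 2)/(z + 7)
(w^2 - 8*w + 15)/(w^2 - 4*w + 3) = (w - 5)/(w - 1)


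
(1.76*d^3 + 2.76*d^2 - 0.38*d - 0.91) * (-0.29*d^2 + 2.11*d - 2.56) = -0.5104*d^5 + 2.9132*d^4 + 1.4282*d^3 - 7.6035*d^2 - 0.9473*d + 2.3296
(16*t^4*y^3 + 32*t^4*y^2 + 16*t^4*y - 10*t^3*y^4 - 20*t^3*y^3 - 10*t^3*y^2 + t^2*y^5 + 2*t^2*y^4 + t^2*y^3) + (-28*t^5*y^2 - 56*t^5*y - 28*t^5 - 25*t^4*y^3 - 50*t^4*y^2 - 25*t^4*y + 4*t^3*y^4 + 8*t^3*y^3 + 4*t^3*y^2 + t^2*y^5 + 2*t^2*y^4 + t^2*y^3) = -28*t^5*y^2 - 56*t^5*y - 28*t^5 - 9*t^4*y^3 - 18*t^4*y^2 - 9*t^4*y - 6*t^3*y^4 - 12*t^3*y^3 - 6*t^3*y^2 + 2*t^2*y^5 + 4*t^2*y^4 + 2*t^2*y^3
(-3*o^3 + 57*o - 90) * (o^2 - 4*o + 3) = -3*o^5 + 12*o^4 + 48*o^3 - 318*o^2 + 531*o - 270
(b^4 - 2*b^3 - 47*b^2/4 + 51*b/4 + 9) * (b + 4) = b^5 + 2*b^4 - 79*b^3/4 - 137*b^2/4 + 60*b + 36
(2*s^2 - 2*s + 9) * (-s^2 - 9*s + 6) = -2*s^4 - 16*s^3 + 21*s^2 - 93*s + 54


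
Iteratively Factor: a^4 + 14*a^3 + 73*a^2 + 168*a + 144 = (a + 4)*(a^3 + 10*a^2 + 33*a + 36) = (a + 4)^2*(a^2 + 6*a + 9) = (a + 3)*(a + 4)^2*(a + 3)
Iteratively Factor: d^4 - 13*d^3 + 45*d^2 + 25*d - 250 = (d - 5)*(d^3 - 8*d^2 + 5*d + 50) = (d - 5)^2*(d^2 - 3*d - 10) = (d - 5)^3*(d + 2)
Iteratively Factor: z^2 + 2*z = (z + 2)*(z)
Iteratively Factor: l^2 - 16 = (l + 4)*(l - 4)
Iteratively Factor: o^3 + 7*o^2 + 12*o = (o)*(o^2 + 7*o + 12) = o*(o + 3)*(o + 4)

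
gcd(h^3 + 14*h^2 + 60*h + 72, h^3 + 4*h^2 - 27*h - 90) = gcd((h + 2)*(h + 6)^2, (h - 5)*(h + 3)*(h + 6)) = h + 6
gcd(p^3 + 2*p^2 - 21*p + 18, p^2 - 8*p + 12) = 1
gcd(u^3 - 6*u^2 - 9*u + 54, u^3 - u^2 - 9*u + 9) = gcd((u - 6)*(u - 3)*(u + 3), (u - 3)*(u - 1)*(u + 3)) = u^2 - 9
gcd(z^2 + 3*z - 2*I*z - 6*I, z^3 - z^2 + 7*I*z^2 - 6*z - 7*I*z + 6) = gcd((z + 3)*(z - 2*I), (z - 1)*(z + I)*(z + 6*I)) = 1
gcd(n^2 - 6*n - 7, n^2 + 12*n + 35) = 1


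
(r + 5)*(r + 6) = r^2 + 11*r + 30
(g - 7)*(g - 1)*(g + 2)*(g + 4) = g^4 - 2*g^3 - 33*g^2 - 22*g + 56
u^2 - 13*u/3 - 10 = (u - 6)*(u + 5/3)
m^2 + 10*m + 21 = (m + 3)*(m + 7)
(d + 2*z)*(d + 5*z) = d^2 + 7*d*z + 10*z^2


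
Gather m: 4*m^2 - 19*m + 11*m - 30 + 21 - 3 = 4*m^2 - 8*m - 12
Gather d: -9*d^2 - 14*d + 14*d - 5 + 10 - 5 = -9*d^2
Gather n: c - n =c - n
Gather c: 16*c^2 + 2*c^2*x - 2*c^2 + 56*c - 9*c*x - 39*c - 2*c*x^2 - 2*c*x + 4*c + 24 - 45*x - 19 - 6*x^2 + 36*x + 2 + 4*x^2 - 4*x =c^2*(2*x + 14) + c*(-2*x^2 - 11*x + 21) - 2*x^2 - 13*x + 7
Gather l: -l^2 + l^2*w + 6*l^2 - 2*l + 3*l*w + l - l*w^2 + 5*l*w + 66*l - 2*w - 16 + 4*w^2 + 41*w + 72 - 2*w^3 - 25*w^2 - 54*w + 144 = l^2*(w + 5) + l*(-w^2 + 8*w + 65) - 2*w^3 - 21*w^2 - 15*w + 200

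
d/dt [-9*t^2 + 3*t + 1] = 3 - 18*t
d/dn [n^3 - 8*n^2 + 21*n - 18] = 3*n^2 - 16*n + 21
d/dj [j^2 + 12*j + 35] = 2*j + 12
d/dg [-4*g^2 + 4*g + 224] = 4 - 8*g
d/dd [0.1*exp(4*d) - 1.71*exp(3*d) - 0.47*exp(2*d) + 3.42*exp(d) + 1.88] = (0.4*exp(3*d) - 5.13*exp(2*d) - 0.94*exp(d) + 3.42)*exp(d)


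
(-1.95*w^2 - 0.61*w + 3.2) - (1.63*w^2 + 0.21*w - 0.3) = -3.58*w^2 - 0.82*w + 3.5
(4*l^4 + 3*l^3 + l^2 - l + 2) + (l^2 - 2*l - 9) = 4*l^4 + 3*l^3 + 2*l^2 - 3*l - 7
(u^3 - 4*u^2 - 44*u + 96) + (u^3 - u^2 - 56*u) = 2*u^3 - 5*u^2 - 100*u + 96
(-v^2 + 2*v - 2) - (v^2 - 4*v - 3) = -2*v^2 + 6*v + 1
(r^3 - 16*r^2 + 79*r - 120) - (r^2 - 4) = r^3 - 17*r^2 + 79*r - 116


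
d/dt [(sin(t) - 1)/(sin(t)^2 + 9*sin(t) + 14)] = (2*sin(t) + cos(t)^2 + 22)*cos(t)/(sin(t)^2 + 9*sin(t) + 14)^2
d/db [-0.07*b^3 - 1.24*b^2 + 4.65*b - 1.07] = -0.21*b^2 - 2.48*b + 4.65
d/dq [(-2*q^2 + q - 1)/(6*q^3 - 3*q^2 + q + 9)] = (12*q^4 - 12*q^3 + 19*q^2 - 42*q + 10)/(36*q^6 - 36*q^5 + 21*q^4 + 102*q^3 - 53*q^2 + 18*q + 81)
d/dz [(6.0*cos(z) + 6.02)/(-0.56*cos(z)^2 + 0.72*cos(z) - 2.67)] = (-3.36*cos(z)^2 - 6.7424*cos(z) + 20.3544)*sin(z)/(0.3136*cos(z)^4 - 0.8064*cos(z)^3 + 3.5088*cos(z)^2 - 3.8448*cos(z) + 7.1289)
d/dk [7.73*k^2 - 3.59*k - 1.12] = 15.46*k - 3.59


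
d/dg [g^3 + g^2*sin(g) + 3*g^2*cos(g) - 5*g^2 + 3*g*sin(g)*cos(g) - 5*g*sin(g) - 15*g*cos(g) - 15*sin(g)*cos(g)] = -3*g^2*sin(g) + g^2*cos(g) + 3*g^2 + 17*g*sin(g) + g*cos(g) + 3*g*cos(2*g) - 10*g - 5*sin(g) + 3*sin(2*g)/2 - 15*cos(g) - 15*cos(2*g)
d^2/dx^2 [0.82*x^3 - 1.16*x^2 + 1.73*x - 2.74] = 4.92*x - 2.32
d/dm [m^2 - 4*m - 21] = 2*m - 4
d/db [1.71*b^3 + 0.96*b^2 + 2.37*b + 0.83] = 5.13*b^2 + 1.92*b + 2.37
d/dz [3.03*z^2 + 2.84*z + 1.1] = 6.06*z + 2.84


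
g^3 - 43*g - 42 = (g - 7)*(g + 1)*(g + 6)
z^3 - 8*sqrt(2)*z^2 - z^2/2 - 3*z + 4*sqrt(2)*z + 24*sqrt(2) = (z - 2)*(z + 3/2)*(z - 8*sqrt(2))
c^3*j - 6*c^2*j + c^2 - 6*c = c*(c - 6)*(c*j + 1)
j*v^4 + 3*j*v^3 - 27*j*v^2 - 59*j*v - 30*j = (v - 5)*(v + 1)*(v + 6)*(j*v + j)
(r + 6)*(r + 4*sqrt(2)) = r^2 + 4*sqrt(2)*r + 6*r + 24*sqrt(2)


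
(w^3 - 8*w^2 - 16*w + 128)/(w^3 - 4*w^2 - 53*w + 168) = (w^2 - 16)/(w^2 + 4*w - 21)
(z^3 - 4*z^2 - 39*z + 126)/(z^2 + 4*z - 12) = (z^2 - 10*z + 21)/(z - 2)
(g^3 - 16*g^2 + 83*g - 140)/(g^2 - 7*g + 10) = (g^2 - 11*g + 28)/(g - 2)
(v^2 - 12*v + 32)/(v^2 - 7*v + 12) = (v - 8)/(v - 3)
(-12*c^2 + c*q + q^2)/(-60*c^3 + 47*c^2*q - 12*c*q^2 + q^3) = (4*c + q)/(20*c^2 - 9*c*q + q^2)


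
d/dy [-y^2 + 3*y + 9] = 3 - 2*y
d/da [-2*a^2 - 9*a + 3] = -4*a - 9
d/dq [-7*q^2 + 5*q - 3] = 5 - 14*q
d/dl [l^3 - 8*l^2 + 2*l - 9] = 3*l^2 - 16*l + 2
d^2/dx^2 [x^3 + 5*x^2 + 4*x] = 6*x + 10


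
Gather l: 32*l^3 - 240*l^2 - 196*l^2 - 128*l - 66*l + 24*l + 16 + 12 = 32*l^3 - 436*l^2 - 170*l + 28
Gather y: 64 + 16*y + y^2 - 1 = y^2 + 16*y + 63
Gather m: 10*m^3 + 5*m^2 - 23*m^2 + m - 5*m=10*m^3 - 18*m^2 - 4*m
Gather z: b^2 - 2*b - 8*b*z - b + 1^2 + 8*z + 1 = b^2 - 3*b + z*(8 - 8*b) + 2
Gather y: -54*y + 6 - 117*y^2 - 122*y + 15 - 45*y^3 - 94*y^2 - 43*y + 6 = -45*y^3 - 211*y^2 - 219*y + 27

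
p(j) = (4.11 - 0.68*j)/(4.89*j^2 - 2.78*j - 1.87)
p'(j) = (2.78 - 9.78*j)*(4.11 - 0.68*j)/(4.89*j^2 - 2.78*j - 1.87)^2 - 0.68/(4.89*j^2 - 2.78*j - 1.87)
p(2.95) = 0.06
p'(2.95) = -0.07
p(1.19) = 1.89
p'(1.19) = -9.97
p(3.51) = 0.04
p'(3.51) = -0.04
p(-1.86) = 0.27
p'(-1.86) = 0.24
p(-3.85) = 0.08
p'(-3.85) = 0.03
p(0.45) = -1.79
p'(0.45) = -1.04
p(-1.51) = 0.38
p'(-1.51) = 0.45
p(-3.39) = 0.10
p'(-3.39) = 0.05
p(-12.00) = 0.02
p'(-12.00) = 0.00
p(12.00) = -0.01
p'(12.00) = 0.00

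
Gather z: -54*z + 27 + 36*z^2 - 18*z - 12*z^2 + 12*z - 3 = 24*z^2 - 60*z + 24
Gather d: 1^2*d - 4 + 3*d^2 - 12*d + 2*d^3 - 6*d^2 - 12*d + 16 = 2*d^3 - 3*d^2 - 23*d + 12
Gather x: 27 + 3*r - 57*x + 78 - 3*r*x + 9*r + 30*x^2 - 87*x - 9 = 12*r + 30*x^2 + x*(-3*r - 144) + 96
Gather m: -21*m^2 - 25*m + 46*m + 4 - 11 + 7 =-21*m^2 + 21*m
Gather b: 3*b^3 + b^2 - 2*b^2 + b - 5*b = 3*b^3 - b^2 - 4*b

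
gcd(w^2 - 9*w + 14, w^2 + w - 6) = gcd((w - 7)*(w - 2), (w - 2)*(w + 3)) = w - 2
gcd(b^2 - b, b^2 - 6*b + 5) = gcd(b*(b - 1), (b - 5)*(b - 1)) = b - 1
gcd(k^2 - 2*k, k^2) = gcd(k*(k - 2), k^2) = k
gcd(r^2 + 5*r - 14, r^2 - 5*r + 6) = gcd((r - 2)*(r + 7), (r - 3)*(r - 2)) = r - 2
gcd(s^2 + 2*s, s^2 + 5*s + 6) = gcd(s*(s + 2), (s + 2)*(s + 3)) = s + 2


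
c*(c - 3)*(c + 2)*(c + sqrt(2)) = c^4 - c^3 + sqrt(2)*c^3 - 6*c^2 - sqrt(2)*c^2 - 6*sqrt(2)*c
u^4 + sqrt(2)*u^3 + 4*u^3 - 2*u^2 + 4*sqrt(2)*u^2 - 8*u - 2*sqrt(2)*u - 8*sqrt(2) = (u + 4)*(u - sqrt(2))*(u + sqrt(2))^2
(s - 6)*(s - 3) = s^2 - 9*s + 18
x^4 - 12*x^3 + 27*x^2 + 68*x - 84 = (x - 7)*(x - 6)*(x - 1)*(x + 2)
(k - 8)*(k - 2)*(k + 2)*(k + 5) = k^4 - 3*k^3 - 44*k^2 + 12*k + 160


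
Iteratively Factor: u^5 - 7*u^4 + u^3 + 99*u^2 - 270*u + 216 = (u - 3)*(u^4 - 4*u^3 - 11*u^2 + 66*u - 72) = (u - 3)*(u - 2)*(u^3 - 2*u^2 - 15*u + 36) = (u - 3)^2*(u - 2)*(u^2 + u - 12) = (u - 3)^2*(u - 2)*(u + 4)*(u - 3)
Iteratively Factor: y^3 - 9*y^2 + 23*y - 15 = (y - 1)*(y^2 - 8*y + 15) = (y - 3)*(y - 1)*(y - 5)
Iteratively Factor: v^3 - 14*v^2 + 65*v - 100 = (v - 5)*(v^2 - 9*v + 20) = (v - 5)^2*(v - 4)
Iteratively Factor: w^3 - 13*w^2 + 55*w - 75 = (w - 5)*(w^2 - 8*w + 15) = (w - 5)*(w - 3)*(w - 5)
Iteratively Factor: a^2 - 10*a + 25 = (a - 5)*(a - 5)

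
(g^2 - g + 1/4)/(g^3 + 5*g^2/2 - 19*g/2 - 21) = (4*g^2 - 4*g + 1)/(2*(2*g^3 + 5*g^2 - 19*g - 42))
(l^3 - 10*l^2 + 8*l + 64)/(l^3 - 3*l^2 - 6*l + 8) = (l - 8)/(l - 1)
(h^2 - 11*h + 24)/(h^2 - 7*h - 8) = (h - 3)/(h + 1)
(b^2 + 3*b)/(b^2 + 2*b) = (b + 3)/(b + 2)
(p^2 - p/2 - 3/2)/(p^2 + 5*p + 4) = (p - 3/2)/(p + 4)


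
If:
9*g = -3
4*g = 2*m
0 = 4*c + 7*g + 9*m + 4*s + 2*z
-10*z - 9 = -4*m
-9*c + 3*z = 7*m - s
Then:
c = 23/60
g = -1/3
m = -2/3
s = 137/60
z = -7/6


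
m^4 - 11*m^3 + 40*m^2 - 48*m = m*(m - 4)^2*(m - 3)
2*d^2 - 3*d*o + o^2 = (-2*d + o)*(-d + o)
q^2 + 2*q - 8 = (q - 2)*(q + 4)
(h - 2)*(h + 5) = h^2 + 3*h - 10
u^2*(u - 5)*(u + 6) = u^4 + u^3 - 30*u^2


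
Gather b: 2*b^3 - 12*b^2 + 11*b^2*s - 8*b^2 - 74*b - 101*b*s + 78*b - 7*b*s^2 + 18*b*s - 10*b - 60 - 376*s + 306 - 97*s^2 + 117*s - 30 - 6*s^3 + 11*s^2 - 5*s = 2*b^3 + b^2*(11*s - 20) + b*(-7*s^2 - 83*s - 6) - 6*s^3 - 86*s^2 - 264*s + 216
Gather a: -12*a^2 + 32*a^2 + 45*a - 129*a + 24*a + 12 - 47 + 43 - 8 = 20*a^2 - 60*a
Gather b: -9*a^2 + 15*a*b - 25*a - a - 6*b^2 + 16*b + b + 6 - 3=-9*a^2 - 26*a - 6*b^2 + b*(15*a + 17) + 3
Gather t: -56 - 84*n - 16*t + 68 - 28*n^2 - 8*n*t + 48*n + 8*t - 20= -28*n^2 - 36*n + t*(-8*n - 8) - 8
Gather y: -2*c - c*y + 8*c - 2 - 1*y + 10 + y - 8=-c*y + 6*c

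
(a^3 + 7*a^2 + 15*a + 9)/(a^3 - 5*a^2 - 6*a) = (a^2 + 6*a + 9)/(a*(a - 6))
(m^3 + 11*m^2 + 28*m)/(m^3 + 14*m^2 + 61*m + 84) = m/(m + 3)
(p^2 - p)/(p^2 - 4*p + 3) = p/(p - 3)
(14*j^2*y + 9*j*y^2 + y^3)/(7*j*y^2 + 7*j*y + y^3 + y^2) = (2*j + y)/(y + 1)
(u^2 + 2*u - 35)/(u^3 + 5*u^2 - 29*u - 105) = 1/(u + 3)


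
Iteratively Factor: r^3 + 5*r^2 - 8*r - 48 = (r - 3)*(r^2 + 8*r + 16) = (r - 3)*(r + 4)*(r + 4)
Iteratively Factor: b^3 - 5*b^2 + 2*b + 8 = (b + 1)*(b^2 - 6*b + 8) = (b - 4)*(b + 1)*(b - 2)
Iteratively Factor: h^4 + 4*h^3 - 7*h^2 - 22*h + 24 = (h + 4)*(h^3 - 7*h + 6) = (h + 3)*(h + 4)*(h^2 - 3*h + 2) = (h - 1)*(h + 3)*(h + 4)*(h - 2)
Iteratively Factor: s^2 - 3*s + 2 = (s - 1)*(s - 2)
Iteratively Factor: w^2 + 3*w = (w + 3)*(w)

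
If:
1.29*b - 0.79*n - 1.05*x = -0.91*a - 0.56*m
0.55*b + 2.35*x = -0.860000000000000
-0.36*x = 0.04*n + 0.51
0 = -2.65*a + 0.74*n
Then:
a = -2.51320754716981*x - 3.56037735849057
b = -4.27272727272727*x - 1.56363636363636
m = 3.10506616025484*x - 8.59904588336192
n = -9.0*x - 12.75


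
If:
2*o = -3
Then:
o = -3/2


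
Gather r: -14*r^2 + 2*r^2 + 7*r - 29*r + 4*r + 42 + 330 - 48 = -12*r^2 - 18*r + 324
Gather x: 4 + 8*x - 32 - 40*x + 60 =32 - 32*x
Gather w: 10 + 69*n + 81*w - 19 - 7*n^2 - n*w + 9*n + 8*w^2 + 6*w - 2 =-7*n^2 + 78*n + 8*w^2 + w*(87 - n) - 11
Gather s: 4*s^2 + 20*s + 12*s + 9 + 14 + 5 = 4*s^2 + 32*s + 28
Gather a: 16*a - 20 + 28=16*a + 8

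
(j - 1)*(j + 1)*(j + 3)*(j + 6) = j^4 + 9*j^3 + 17*j^2 - 9*j - 18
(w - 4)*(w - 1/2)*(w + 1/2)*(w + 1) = w^4 - 3*w^3 - 17*w^2/4 + 3*w/4 + 1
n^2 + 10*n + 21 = (n + 3)*(n + 7)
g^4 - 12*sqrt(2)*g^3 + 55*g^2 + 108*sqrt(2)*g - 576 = (g - 3)*(g + 3)*(g - 8*sqrt(2))*(g - 4*sqrt(2))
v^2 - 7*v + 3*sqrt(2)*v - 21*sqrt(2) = (v - 7)*(v + 3*sqrt(2))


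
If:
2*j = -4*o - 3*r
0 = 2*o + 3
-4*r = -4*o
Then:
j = 21/4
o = -3/2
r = -3/2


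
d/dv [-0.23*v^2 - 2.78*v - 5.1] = -0.46*v - 2.78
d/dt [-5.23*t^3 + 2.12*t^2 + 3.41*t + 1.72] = -15.69*t^2 + 4.24*t + 3.41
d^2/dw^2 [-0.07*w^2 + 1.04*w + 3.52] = -0.140000000000000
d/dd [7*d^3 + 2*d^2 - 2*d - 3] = 21*d^2 + 4*d - 2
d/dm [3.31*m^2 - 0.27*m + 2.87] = 6.62*m - 0.27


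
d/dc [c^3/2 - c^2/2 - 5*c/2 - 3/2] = 3*c^2/2 - c - 5/2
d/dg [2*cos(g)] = -2*sin(g)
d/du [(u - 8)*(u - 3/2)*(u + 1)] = 3*u^2 - 17*u + 5/2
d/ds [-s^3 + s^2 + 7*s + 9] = -3*s^2 + 2*s + 7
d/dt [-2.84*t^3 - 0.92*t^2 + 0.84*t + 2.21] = -8.52*t^2 - 1.84*t + 0.84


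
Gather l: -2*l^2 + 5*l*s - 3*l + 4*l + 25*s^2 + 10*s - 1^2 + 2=-2*l^2 + l*(5*s + 1) + 25*s^2 + 10*s + 1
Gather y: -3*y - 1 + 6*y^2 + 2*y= 6*y^2 - y - 1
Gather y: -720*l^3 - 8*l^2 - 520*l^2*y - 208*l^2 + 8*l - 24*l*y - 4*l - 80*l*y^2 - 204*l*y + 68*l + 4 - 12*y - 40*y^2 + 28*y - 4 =-720*l^3 - 216*l^2 + 72*l + y^2*(-80*l - 40) + y*(-520*l^2 - 228*l + 16)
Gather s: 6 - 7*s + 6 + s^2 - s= s^2 - 8*s + 12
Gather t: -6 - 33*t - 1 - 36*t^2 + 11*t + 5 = -36*t^2 - 22*t - 2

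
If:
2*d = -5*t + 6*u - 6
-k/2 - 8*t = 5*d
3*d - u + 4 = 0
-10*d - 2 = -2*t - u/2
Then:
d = 24/7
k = -1872/7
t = 102/7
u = 100/7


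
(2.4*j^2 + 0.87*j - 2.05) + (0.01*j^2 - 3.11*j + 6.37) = 2.41*j^2 - 2.24*j + 4.32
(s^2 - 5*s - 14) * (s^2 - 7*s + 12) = s^4 - 12*s^3 + 33*s^2 + 38*s - 168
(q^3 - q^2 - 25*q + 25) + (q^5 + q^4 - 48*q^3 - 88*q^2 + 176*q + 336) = q^5 + q^4 - 47*q^3 - 89*q^2 + 151*q + 361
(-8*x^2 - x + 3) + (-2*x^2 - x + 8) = -10*x^2 - 2*x + 11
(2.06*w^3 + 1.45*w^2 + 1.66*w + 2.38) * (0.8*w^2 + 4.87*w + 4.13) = 1.648*w^5 + 11.1922*w^4 + 16.8973*w^3 + 15.9767*w^2 + 18.4464*w + 9.8294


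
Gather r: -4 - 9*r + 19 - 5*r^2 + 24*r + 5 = -5*r^2 + 15*r + 20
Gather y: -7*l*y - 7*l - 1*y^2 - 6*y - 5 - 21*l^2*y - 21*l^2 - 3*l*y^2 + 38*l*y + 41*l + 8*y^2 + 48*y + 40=-21*l^2 + 34*l + y^2*(7 - 3*l) + y*(-21*l^2 + 31*l + 42) + 35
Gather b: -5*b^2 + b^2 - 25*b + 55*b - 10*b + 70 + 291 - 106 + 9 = -4*b^2 + 20*b + 264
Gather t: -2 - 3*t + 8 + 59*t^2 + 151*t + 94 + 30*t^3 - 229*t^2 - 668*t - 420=30*t^3 - 170*t^2 - 520*t - 320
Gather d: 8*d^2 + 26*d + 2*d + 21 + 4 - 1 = 8*d^2 + 28*d + 24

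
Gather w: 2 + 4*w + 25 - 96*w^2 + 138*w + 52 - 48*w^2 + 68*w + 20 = -144*w^2 + 210*w + 99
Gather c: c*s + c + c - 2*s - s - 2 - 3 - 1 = c*(s + 2) - 3*s - 6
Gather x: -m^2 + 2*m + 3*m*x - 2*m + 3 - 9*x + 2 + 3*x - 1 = -m^2 + x*(3*m - 6) + 4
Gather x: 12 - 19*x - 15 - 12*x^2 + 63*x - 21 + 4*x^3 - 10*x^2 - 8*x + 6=4*x^3 - 22*x^2 + 36*x - 18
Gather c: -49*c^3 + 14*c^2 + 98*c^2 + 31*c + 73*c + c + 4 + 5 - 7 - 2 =-49*c^3 + 112*c^2 + 105*c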